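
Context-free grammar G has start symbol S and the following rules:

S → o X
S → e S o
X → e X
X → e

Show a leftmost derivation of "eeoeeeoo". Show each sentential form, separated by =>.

S => eSo => eeSoo => eeoXoo => eeoeXoo => eeoeeXoo => eeoeeeoo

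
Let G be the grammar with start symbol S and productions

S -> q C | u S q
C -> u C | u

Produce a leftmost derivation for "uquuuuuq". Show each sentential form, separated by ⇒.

S ⇒ uSq   [S -> u S q]
uSq ⇒ uqCq   [S -> q C]
uqCq ⇒ uquCq   [C -> u C]
uquCq ⇒ uquuCq   [C -> u C]
uquuCq ⇒ uquuuCq   [C -> u C]
uquuuCq ⇒ uquuuuCq   [C -> u C]
uquuuuCq ⇒ uquuuuuq   [C -> u]

S ⇒ uSq ⇒ uqCq ⇒ uquCq ⇒ uquuCq ⇒ uquuuCq ⇒ uquuuuCq ⇒ uquuuuuq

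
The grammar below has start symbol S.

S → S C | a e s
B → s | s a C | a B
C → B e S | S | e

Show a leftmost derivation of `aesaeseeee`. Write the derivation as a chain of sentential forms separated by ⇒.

S ⇒ SC ⇒ SCC ⇒ SCCC ⇒ SCCCC ⇒ SCCCCC ⇒ aesCCCCC ⇒ aesSCCCC ⇒ aesaesCCCC ⇒ aesaeseCCC ⇒ aesaeseeCC ⇒ aesaeseeeC ⇒ aesaeseeee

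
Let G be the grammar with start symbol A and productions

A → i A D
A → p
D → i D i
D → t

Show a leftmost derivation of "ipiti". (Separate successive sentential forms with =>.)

A => iAD => ipD => ipiDi => ipiti

A => iAD   [A → i A D]
iAD => ipD   [A → p]
ipD => ipiDi   [D → i D i]
ipiDi => ipiti   [D → t]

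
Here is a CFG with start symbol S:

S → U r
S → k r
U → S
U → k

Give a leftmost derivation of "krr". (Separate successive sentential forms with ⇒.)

S⇒Ur⇒Sr⇒krr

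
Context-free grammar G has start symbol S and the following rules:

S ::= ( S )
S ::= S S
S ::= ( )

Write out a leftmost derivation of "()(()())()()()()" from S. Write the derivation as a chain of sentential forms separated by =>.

S => SS => SSS => ()SS => ()(S)S => ()(SS)S => ()(()S)S => ()(()())S => ()(()())SS => ()(()())SSS => ()(()())SSSS => ()(()())()SSS => ()(()())()()SS => ()(()())()()()S => ()(()())()()()()

S => SS   [S ::= S S]
SS => SSS   [S ::= S S]
SSS => ()SS   [S ::= ( )]
()SS => ()(S)S   [S ::= ( S )]
()(S)S => ()(SS)S   [S ::= S S]
()(SS)S => ()(()S)S   [S ::= ( )]
()(()S)S => ()(()())S   [S ::= ( )]
()(()())S => ()(()())SS   [S ::= S S]
()(()())SS => ()(()())SSS   [S ::= S S]
()(()())SSS => ()(()())SSSS   [S ::= S S]
()(()())SSSS => ()(()())()SSS   [S ::= ( )]
()(()())()SSS => ()(()())()()SS   [S ::= ( )]
()(()())()()SS => ()(()())()()()S   [S ::= ( )]
()(()())()()()S => ()(()())()()()()   [S ::= ( )]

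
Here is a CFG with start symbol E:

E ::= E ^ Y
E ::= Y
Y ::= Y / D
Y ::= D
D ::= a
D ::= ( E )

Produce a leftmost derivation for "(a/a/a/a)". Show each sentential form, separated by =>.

E => Y => D => (E) => (Y) => (Y/D) => (Y/D/D) => (Y/D/D/D) => (D/D/D/D) => (a/D/D/D) => (a/a/D/D) => (a/a/a/D) => (a/a/a/a)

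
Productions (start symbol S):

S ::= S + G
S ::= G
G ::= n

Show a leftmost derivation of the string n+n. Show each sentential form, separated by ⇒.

S ⇒ S+G   [S ::= S + G]
S+G ⇒ G+G   [S ::= G]
G+G ⇒ n+G   [G ::= n]
n+G ⇒ n+n   [G ::= n]

S⇒S+G⇒G+G⇒n+G⇒n+n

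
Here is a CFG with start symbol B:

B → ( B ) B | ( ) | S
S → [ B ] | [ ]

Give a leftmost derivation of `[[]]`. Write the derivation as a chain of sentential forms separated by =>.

B => S => [B] => [S] => [[]]

B => S   [B → S]
S => [B]   [S → [ B ]]
[B] => [S]   [B → S]
[S] => [[]]   [S → [ ]]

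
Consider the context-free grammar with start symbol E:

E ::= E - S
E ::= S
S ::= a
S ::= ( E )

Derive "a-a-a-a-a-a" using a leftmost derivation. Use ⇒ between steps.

E ⇒ E-S ⇒ E-S-S ⇒ E-S-S-S ⇒ E-S-S-S-S ⇒ E-S-S-S-S-S ⇒ S-S-S-S-S-S ⇒ a-S-S-S-S-S ⇒ a-a-S-S-S-S ⇒ a-a-a-S-S-S ⇒ a-a-a-a-S-S ⇒ a-a-a-a-a-S ⇒ a-a-a-a-a-a

E ⇒ E-S   [E ::= E - S]
E-S ⇒ E-S-S   [E ::= E - S]
E-S-S ⇒ E-S-S-S   [E ::= E - S]
E-S-S-S ⇒ E-S-S-S-S   [E ::= E - S]
E-S-S-S-S ⇒ E-S-S-S-S-S   [E ::= E - S]
E-S-S-S-S-S ⇒ S-S-S-S-S-S   [E ::= S]
S-S-S-S-S-S ⇒ a-S-S-S-S-S   [S ::= a]
a-S-S-S-S-S ⇒ a-a-S-S-S-S   [S ::= a]
a-a-S-S-S-S ⇒ a-a-a-S-S-S   [S ::= a]
a-a-a-S-S-S ⇒ a-a-a-a-S-S   [S ::= a]
a-a-a-a-S-S ⇒ a-a-a-a-a-S   [S ::= a]
a-a-a-a-a-S ⇒ a-a-a-a-a-a   [S ::= a]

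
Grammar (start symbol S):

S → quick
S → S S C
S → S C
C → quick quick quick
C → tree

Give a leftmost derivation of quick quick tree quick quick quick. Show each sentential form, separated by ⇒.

S ⇒ S C   [S → S C]
S C ⇒ S S C C   [S → S S C]
S S C C ⇒ quick S C C   [S → quick]
quick S C C ⇒ quick quick C C   [S → quick]
quick quick C C ⇒ quick quick tree C   [C → tree]
quick quick tree C ⇒ quick quick tree quick quick quick   [C → quick quick quick]

S ⇒ S C ⇒ S S C C ⇒ quick S C C ⇒ quick quick C C ⇒ quick quick tree C ⇒ quick quick tree quick quick quick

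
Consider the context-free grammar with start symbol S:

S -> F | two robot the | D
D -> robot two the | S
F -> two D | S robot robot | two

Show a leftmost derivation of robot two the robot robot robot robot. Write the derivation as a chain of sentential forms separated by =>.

S => F => S robot robot => F robot robot => S robot robot robot robot => D robot robot robot robot => robot two the robot robot robot robot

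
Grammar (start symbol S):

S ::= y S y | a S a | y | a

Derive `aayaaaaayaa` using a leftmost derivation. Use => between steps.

S => aSa => aaSaa => aaySyaa => aayaSayaa => aayaaSaayaa => aayaaaaayaa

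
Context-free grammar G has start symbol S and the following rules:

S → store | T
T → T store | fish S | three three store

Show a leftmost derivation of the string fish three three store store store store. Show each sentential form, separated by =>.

S => T   [S → T]
T => fish S   [T → fish S]
fish S => fish T   [S → T]
fish T => fish T store   [T → T store]
fish T store => fish T store store   [T → T store]
fish T store store => fish T store store store   [T → T store]
fish T store store store => fish three three store store store store   [T → three three store]

S => T => fish S => fish T => fish T store => fish T store store => fish T store store store => fish three three store store store store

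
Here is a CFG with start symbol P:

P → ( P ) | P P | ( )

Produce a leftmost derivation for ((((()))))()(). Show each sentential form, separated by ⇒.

P ⇒ PP ⇒ (P)P ⇒ ((P))P ⇒ (((P)))P ⇒ ((((P))))P ⇒ ((((()))))P ⇒ ((((()))))PP ⇒ ((((()))))()P ⇒ ((((()))))()()

P ⇒ PP   [P → P P]
PP ⇒ (P)P   [P → ( P )]
(P)P ⇒ ((P))P   [P → ( P )]
((P))P ⇒ (((P)))P   [P → ( P )]
(((P)))P ⇒ ((((P))))P   [P → ( P )]
((((P))))P ⇒ ((((()))))P   [P → ( )]
((((()))))P ⇒ ((((()))))PP   [P → P P]
((((()))))PP ⇒ ((((()))))()P   [P → ( )]
((((()))))()P ⇒ ((((()))))()()   [P → ( )]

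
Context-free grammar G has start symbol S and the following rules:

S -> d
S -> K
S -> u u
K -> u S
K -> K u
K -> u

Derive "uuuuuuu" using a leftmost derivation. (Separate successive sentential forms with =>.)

S => K => uS => uK => uKu => uKuu => uKuuu => uKuuuu => uuSuuuu => uuKuuuu => uuuuuuu

S => K   [S -> K]
K => uS   [K -> u S]
uS => uK   [S -> K]
uK => uKu   [K -> K u]
uKu => uKuu   [K -> K u]
uKuu => uKuuu   [K -> K u]
uKuuu => uKuuuu   [K -> K u]
uKuuuu => uuSuuuu   [K -> u S]
uuSuuuu => uuKuuuu   [S -> K]
uuKuuuu => uuuuuuu   [K -> u]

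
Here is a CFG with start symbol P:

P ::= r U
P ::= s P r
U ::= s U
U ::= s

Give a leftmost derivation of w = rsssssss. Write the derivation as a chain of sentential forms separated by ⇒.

P⇒rU⇒rsU⇒rssU⇒rsssU⇒rssssU⇒rsssssU⇒rssssssU⇒rsssssss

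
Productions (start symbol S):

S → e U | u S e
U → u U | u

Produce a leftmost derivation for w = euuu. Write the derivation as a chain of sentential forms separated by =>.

S=>eU=>euU=>euuU=>euuu

S => eU   [S → e U]
eU => euU   [U → u U]
euU => euuU   [U → u U]
euuU => euuu   [U → u]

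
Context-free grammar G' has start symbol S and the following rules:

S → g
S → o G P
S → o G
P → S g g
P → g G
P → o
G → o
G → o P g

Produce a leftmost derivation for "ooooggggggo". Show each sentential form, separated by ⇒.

S⇒oGP⇒ooPgP⇒ooSgggP⇒oooGPgggP⇒ooooPgggP⇒ooooSgggggP⇒ooooggggggP⇒ooooggggggo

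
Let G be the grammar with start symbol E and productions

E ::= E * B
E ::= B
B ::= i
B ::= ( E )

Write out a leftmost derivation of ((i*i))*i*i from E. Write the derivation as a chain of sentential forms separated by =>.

E=>E*B=>E*B*B=>B*B*B=>(E)*B*B=>(B)*B*B=>((E))*B*B=>((E*B))*B*B=>((B*B))*B*B=>((i*B))*B*B=>((i*i))*B*B=>((i*i))*i*B=>((i*i))*i*i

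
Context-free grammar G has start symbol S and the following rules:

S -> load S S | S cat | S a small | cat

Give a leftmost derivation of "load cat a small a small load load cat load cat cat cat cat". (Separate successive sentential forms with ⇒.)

S ⇒ S cat ⇒ load S S cat ⇒ load S a small S cat ⇒ load S a small a small S cat ⇒ load cat a small a small S cat ⇒ load cat a small a small load S S cat ⇒ load cat a small a small load load S S S cat ⇒ load cat a small a small load load cat S S cat ⇒ load cat a small a small load load cat load S S S cat ⇒ load cat a small a small load load cat load cat S S cat ⇒ load cat a small a small load load cat load cat cat S cat ⇒ load cat a small a small load load cat load cat cat cat cat

S ⇒ S cat   [S -> S cat]
S cat ⇒ load S S cat   [S -> load S S]
load S S cat ⇒ load S a small S cat   [S -> S a small]
load S a small S cat ⇒ load S a small a small S cat   [S -> S a small]
load S a small a small S cat ⇒ load cat a small a small S cat   [S -> cat]
load cat a small a small S cat ⇒ load cat a small a small load S S cat   [S -> load S S]
load cat a small a small load S S cat ⇒ load cat a small a small load load S S S cat   [S -> load S S]
load cat a small a small load load S S S cat ⇒ load cat a small a small load load cat S S cat   [S -> cat]
load cat a small a small load load cat S S cat ⇒ load cat a small a small load load cat load S S S cat   [S -> load S S]
load cat a small a small load load cat load S S S cat ⇒ load cat a small a small load load cat load cat S S cat   [S -> cat]
load cat a small a small load load cat load cat S S cat ⇒ load cat a small a small load load cat load cat cat S cat   [S -> cat]
load cat a small a small load load cat load cat cat S cat ⇒ load cat a small a small load load cat load cat cat cat cat   [S -> cat]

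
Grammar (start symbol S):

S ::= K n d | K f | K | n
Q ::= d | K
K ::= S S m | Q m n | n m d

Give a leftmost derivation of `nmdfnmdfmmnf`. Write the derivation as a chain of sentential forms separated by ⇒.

S ⇒ Kf ⇒ Qmnf ⇒ Kmnf ⇒ SSmmnf ⇒ KfSmmnf ⇒ nmdfSmmnf ⇒ nmdfKfmmnf ⇒ nmdfnmdfmmnf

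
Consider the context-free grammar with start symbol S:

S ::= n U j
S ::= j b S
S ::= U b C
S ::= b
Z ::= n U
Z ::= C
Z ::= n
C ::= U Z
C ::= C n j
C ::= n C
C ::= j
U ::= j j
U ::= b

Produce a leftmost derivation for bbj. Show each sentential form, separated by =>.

S=>UbC=>bbC=>bbj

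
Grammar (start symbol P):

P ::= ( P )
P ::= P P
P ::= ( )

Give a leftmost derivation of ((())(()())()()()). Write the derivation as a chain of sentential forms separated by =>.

P => (P) => (PP) => (PPP) => ((P)PP) => ((())PP) => ((())PPP) => ((())PPPP) => ((())(P)PPP) => ((())(PP)PPP) => ((())(()P)PPP) => ((())(()())PPP) => ((())(()())()PP) => ((())(()())()()P) => ((())(()())()()())

P => (P)   [P ::= ( P )]
(P) => (PP)   [P ::= P P]
(PP) => (PPP)   [P ::= P P]
(PPP) => ((P)PP)   [P ::= ( P )]
((P)PP) => ((())PP)   [P ::= ( )]
((())PP) => ((())PPP)   [P ::= P P]
((())PPP) => ((())PPPP)   [P ::= P P]
((())PPPP) => ((())(P)PPP)   [P ::= ( P )]
((())(P)PPP) => ((())(PP)PPP)   [P ::= P P]
((())(PP)PPP) => ((())(()P)PPP)   [P ::= ( )]
((())(()P)PPP) => ((())(()())PPP)   [P ::= ( )]
((())(()())PPP) => ((())(()())()PP)   [P ::= ( )]
((())(()())()PP) => ((())(()())()()P)   [P ::= ( )]
((())(()())()()P) => ((())(()())()()())   [P ::= ( )]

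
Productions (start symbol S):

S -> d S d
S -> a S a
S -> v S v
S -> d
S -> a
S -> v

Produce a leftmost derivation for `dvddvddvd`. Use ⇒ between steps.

S ⇒ dSd ⇒ dvSvd ⇒ dvdSdvd ⇒ dvddSddvd ⇒ dvddvddvd

S ⇒ dSd   [S -> d S d]
dSd ⇒ dvSvd   [S -> v S v]
dvSvd ⇒ dvdSdvd   [S -> d S d]
dvdSdvd ⇒ dvddSddvd   [S -> d S d]
dvddSddvd ⇒ dvddvddvd   [S -> v]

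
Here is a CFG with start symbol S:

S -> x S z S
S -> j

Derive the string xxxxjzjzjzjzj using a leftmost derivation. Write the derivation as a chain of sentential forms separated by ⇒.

S ⇒ xSzS   [S -> x S z S]
xSzS ⇒ xxSzSzS   [S -> x S z S]
xxSzSzS ⇒ xxxSzSzSzS   [S -> x S z S]
xxxSzSzSzS ⇒ xxxxSzSzSzSzS   [S -> x S z S]
xxxxSzSzSzSzS ⇒ xxxxjzSzSzSzS   [S -> j]
xxxxjzSzSzSzS ⇒ xxxxjzjzSzSzS   [S -> j]
xxxxjzjzSzSzS ⇒ xxxxjzjzjzSzS   [S -> j]
xxxxjzjzjzSzS ⇒ xxxxjzjzjzjzS   [S -> j]
xxxxjzjzjzjzS ⇒ xxxxjzjzjzjzj   [S -> j]

S ⇒ xSzS ⇒ xxSzSzS ⇒ xxxSzSzSzS ⇒ xxxxSzSzSzSzS ⇒ xxxxjzSzSzSzS ⇒ xxxxjzjzSzSzS ⇒ xxxxjzjzjzSzS ⇒ xxxxjzjzjzjzS ⇒ xxxxjzjzjzjzj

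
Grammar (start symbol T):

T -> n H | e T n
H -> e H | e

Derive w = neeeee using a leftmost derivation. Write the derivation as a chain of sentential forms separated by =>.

T => nH => neH => neeH => neeeH => neeeeH => neeeee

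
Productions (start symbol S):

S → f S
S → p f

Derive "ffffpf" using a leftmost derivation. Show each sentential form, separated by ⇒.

S ⇒ fS   [S → f S]
fS ⇒ ffS   [S → f S]
ffS ⇒ fffS   [S → f S]
fffS ⇒ ffffS   [S → f S]
ffffS ⇒ ffffpf   [S → p f]

S⇒fS⇒ffS⇒fffS⇒ffffS⇒ffffpf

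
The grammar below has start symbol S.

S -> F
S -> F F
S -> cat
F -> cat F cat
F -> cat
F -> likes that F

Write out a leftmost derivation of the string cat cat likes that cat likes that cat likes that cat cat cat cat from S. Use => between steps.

S => F F   [S -> F F]
F F => cat F   [F -> cat]
cat F => cat cat F cat   [F -> cat F cat]
cat cat F cat => cat cat likes that F cat   [F -> likes that F]
cat cat likes that F cat => cat cat likes that cat F cat cat   [F -> cat F cat]
cat cat likes that cat F cat cat => cat cat likes that cat likes that F cat cat   [F -> likes that F]
cat cat likes that cat likes that F cat cat => cat cat likes that cat likes that cat F cat cat cat   [F -> cat F cat]
cat cat likes that cat likes that cat F cat cat cat => cat cat likes that cat likes that cat likes that F cat cat cat   [F -> likes that F]
cat cat likes that cat likes that cat likes that F cat cat cat => cat cat likes that cat likes that cat likes that cat cat cat cat   [F -> cat]

S => F F => cat F => cat cat F cat => cat cat likes that F cat => cat cat likes that cat F cat cat => cat cat likes that cat likes that F cat cat => cat cat likes that cat likes that cat F cat cat cat => cat cat likes that cat likes that cat likes that F cat cat cat => cat cat likes that cat likes that cat likes that cat cat cat cat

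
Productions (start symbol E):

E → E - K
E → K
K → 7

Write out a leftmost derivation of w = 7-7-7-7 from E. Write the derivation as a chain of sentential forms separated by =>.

E => E-K => E-K-K => E-K-K-K => K-K-K-K => 7-K-K-K => 7-7-K-K => 7-7-7-K => 7-7-7-7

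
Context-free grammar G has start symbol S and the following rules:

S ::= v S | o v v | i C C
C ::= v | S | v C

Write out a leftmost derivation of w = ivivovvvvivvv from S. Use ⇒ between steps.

S ⇒ iCC   [S ::= i C C]
iCC ⇒ ivCC   [C ::= v C]
ivCC ⇒ ivSC   [C ::= S]
ivSC ⇒ iviCCC   [S ::= i C C]
iviCCC ⇒ ivivCCC   [C ::= v C]
ivivCCC ⇒ ivivSCC   [C ::= S]
ivivSCC ⇒ ivivovvCC   [S ::= o v v]
ivivovvCC ⇒ ivivovvvCC   [C ::= v C]
ivivovvvCC ⇒ ivivovvvvC   [C ::= v]
ivivovvvvC ⇒ ivivovvvvS   [C ::= S]
ivivovvvvS ⇒ ivivovvvviCC   [S ::= i C C]
ivivovvvviCC ⇒ ivivovvvvivC   [C ::= v]
ivivovvvvivC ⇒ ivivovvvvivvC   [C ::= v C]
ivivovvvvivvC ⇒ ivivovvvvivvv   [C ::= v]

S ⇒ iCC ⇒ ivCC ⇒ ivSC ⇒ iviCCC ⇒ ivivCCC ⇒ ivivSCC ⇒ ivivovvCC ⇒ ivivovvvCC ⇒ ivivovvvvC ⇒ ivivovvvvS ⇒ ivivovvvviCC ⇒ ivivovvvvivC ⇒ ivivovvvvivvC ⇒ ivivovvvvivvv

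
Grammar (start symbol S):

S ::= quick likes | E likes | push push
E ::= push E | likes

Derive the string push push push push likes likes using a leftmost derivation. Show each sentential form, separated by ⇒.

S ⇒ E likes   [S ::= E likes]
E likes ⇒ push E likes   [E ::= push E]
push E likes ⇒ push push E likes   [E ::= push E]
push push E likes ⇒ push push push E likes   [E ::= push E]
push push push E likes ⇒ push push push push E likes   [E ::= push E]
push push push push E likes ⇒ push push push push likes likes   [E ::= likes]

S ⇒ E likes ⇒ push E likes ⇒ push push E likes ⇒ push push push E likes ⇒ push push push push E likes ⇒ push push push push likes likes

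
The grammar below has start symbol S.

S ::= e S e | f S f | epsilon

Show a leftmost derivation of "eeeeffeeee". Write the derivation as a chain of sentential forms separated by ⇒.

S ⇒ eSe   [S ::= e S e]
eSe ⇒ eeSee   [S ::= e S e]
eeSee ⇒ eeeSeee   [S ::= e S e]
eeeSeee ⇒ eeeeSeeee   [S ::= e S e]
eeeeSeeee ⇒ eeeefSfeeee   [S ::= f S f]
eeeefSfeeee ⇒ eeeeffeeee   [S ::= epsilon]

S ⇒ eSe ⇒ eeSee ⇒ eeeSeee ⇒ eeeeSeeee ⇒ eeeefSfeeee ⇒ eeeeffeeee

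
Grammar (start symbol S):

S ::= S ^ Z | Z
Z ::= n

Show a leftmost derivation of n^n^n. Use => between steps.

S => S^Z   [S ::= S ^ Z]
S^Z => S^Z^Z   [S ::= S ^ Z]
S^Z^Z => Z^Z^Z   [S ::= Z]
Z^Z^Z => n^Z^Z   [Z ::= n]
n^Z^Z => n^n^Z   [Z ::= n]
n^n^Z => n^n^n   [Z ::= n]

S=>S^Z=>S^Z^Z=>Z^Z^Z=>n^Z^Z=>n^n^Z=>n^n^n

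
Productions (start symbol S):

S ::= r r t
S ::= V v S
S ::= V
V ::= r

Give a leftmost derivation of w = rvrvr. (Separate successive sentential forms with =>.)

S => VvS => rvS => rvVvS => rvrvS => rvrvV => rvrvr

S => VvS   [S ::= V v S]
VvS => rvS   [V ::= r]
rvS => rvVvS   [S ::= V v S]
rvVvS => rvrvS   [V ::= r]
rvrvS => rvrvV   [S ::= V]
rvrvV => rvrvr   [V ::= r]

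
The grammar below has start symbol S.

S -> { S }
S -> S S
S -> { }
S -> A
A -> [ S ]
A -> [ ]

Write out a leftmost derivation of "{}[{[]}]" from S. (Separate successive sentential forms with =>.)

S => SS => {}S => {}A => {}[S] => {}[{S}] => {}[{A}] => {}[{[]}]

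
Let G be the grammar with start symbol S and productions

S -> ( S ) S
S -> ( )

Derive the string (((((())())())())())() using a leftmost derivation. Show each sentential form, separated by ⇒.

S ⇒ (S)S   [S -> ( S ) S]
(S)S ⇒ ((S)S)S   [S -> ( S ) S]
((S)S)S ⇒ (((S)S)S)S   [S -> ( S ) S]
(((S)S)S)S ⇒ ((((S)S)S)S)S   [S -> ( S ) S]
((((S)S)S)S)S ⇒ (((((S)S)S)S)S)S   [S -> ( S ) S]
(((((S)S)S)S)S)S ⇒ (((((())S)S)S)S)S   [S -> ( )]
(((((())S)S)S)S)S ⇒ (((((())())S)S)S)S   [S -> ( )]
(((((())())S)S)S)S ⇒ (((((())())())S)S)S   [S -> ( )]
(((((())())())S)S)S ⇒ (((((())())())())S)S   [S -> ( )]
(((((())())())())S)S ⇒ (((((())())())())())S   [S -> ( )]
(((((())())())())())S ⇒ (((((())())())())())()   [S -> ( )]

S⇒(S)S⇒((S)S)S⇒(((S)S)S)S⇒((((S)S)S)S)S⇒(((((S)S)S)S)S)S⇒(((((())S)S)S)S)S⇒(((((())())S)S)S)S⇒(((((())())())S)S)S⇒(((((())())())())S)S⇒(((((())())())())())S⇒(((((())())())())())()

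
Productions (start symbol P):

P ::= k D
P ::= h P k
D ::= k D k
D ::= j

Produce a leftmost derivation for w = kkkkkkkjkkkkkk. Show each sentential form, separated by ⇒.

P ⇒ kD   [P ::= k D]
kD ⇒ kkDk   [D ::= k D k]
kkDk ⇒ kkkDkk   [D ::= k D k]
kkkDkk ⇒ kkkkDkkk   [D ::= k D k]
kkkkDkkk ⇒ kkkkkDkkkk   [D ::= k D k]
kkkkkDkkkk ⇒ kkkkkkDkkkkk   [D ::= k D k]
kkkkkkDkkkkk ⇒ kkkkkkkDkkkkkk   [D ::= k D k]
kkkkkkkDkkkkkk ⇒ kkkkkkkjkkkkkk   [D ::= j]

P ⇒ kD ⇒ kkDk ⇒ kkkDkk ⇒ kkkkDkkk ⇒ kkkkkDkkkk ⇒ kkkkkkDkkkkk ⇒ kkkkkkkDkkkkkk ⇒ kkkkkkkjkkkkkk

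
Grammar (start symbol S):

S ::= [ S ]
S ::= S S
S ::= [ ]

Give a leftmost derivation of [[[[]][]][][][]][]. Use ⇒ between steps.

S⇒SS⇒[S]S⇒[SS]S⇒[SSS]S⇒[SSSS]S⇒[[S]SSS]S⇒[[SS]SSS]S⇒[[[S]S]SSS]S⇒[[[[]]S]SSS]S⇒[[[[]][]]SSS]S⇒[[[[]][]][]SS]S⇒[[[[]][]][][]S]S⇒[[[[]][]][][][]]S⇒[[[[]][]][][][]][]

S ⇒ SS   [S ::= S S]
SS ⇒ [S]S   [S ::= [ S ]]
[S]S ⇒ [SS]S   [S ::= S S]
[SS]S ⇒ [SSS]S   [S ::= S S]
[SSS]S ⇒ [SSSS]S   [S ::= S S]
[SSSS]S ⇒ [[S]SSS]S   [S ::= [ S ]]
[[S]SSS]S ⇒ [[SS]SSS]S   [S ::= S S]
[[SS]SSS]S ⇒ [[[S]S]SSS]S   [S ::= [ S ]]
[[[S]S]SSS]S ⇒ [[[[]]S]SSS]S   [S ::= [ ]]
[[[[]]S]SSS]S ⇒ [[[[]][]]SSS]S   [S ::= [ ]]
[[[[]][]]SSS]S ⇒ [[[[]][]][]SS]S   [S ::= [ ]]
[[[[]][]][]SS]S ⇒ [[[[]][]][][]S]S   [S ::= [ ]]
[[[[]][]][][]S]S ⇒ [[[[]][]][][][]]S   [S ::= [ ]]
[[[[]][]][][][]]S ⇒ [[[[]][]][][][]][]   [S ::= [ ]]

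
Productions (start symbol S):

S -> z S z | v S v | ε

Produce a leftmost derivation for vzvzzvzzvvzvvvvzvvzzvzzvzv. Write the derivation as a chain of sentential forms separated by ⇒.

S⇒vSv⇒vzSzv⇒vzvSvzv⇒vzvzSzvzv⇒vzvzzSzzvzv⇒vzvzzvSvzzvzv⇒vzvzzvzSzvzzvzv⇒vzvzzvzzSzzvzzvzv⇒vzvzzvzzvSvzzvzzvzv⇒vzvzzvzzvvSvvzzvzzvzv⇒vzvzzvzzvvzSzvvzzvzzvzv⇒vzvzzvzzvvzvSvzvvzzvzzvzv⇒vzvzzvzzvvzvvSvvzvvzzvzzvzv⇒vzvzzvzzvvzvvvvzvvzzvzzvzv

S ⇒ vSv   [S -> v S v]
vSv ⇒ vzSzv   [S -> z S z]
vzSzv ⇒ vzvSvzv   [S -> v S v]
vzvSvzv ⇒ vzvzSzvzv   [S -> z S z]
vzvzSzvzv ⇒ vzvzzSzzvzv   [S -> z S z]
vzvzzSzzvzv ⇒ vzvzzvSvzzvzv   [S -> v S v]
vzvzzvSvzzvzv ⇒ vzvzzvzSzvzzvzv   [S -> z S z]
vzvzzvzSzvzzvzv ⇒ vzvzzvzzSzzvzzvzv   [S -> z S z]
vzvzzvzzSzzvzzvzv ⇒ vzvzzvzzvSvzzvzzvzv   [S -> v S v]
vzvzzvzzvSvzzvzzvzv ⇒ vzvzzvzzvvSvvzzvzzvzv   [S -> v S v]
vzvzzvzzvvSvvzzvzzvzv ⇒ vzvzzvzzvvzSzvvzzvzzvzv   [S -> z S z]
vzvzzvzzvvzSzvvzzvzzvzv ⇒ vzvzzvzzvvzvSvzvvzzvzzvzv   [S -> v S v]
vzvzzvzzvvzvSvzvvzzvzzvzv ⇒ vzvzzvzzvvzvvSvvzvvzzvzzvzv   [S -> v S v]
vzvzzvzzvvzvvSvvzvvzzvzzvzv ⇒ vzvzzvzzvvzvvvvzvvzzvzzvzv   [S -> ε]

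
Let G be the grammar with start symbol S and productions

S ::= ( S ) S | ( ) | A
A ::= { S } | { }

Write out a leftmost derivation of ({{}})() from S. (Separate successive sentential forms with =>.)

S => (S)S => (A)S => ({S})S => ({A})S => ({{}})S => ({{}})()

S => (S)S   [S ::= ( S ) S]
(S)S => (A)S   [S ::= A]
(A)S => ({S})S   [A ::= { S }]
({S})S => ({A})S   [S ::= A]
({A})S => ({{}})S   [A ::= { }]
({{}})S => ({{}})()   [S ::= ( )]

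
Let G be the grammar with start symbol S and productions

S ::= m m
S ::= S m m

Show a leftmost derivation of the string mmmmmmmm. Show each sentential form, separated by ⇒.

S ⇒ Smm ⇒ Smmmm ⇒ Smmmmmm ⇒ mmmmmmmm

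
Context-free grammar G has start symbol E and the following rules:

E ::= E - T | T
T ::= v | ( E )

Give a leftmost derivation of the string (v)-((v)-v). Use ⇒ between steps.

E⇒E-T⇒T-T⇒(E)-T⇒(T)-T⇒(v)-T⇒(v)-(E)⇒(v)-(E-T)⇒(v)-(T-T)⇒(v)-((E)-T)⇒(v)-((T)-T)⇒(v)-((v)-T)⇒(v)-((v)-v)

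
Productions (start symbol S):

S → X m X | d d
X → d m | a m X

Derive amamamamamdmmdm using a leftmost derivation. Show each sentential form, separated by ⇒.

S ⇒ XmX ⇒ amXmX ⇒ amamXmX ⇒ amamamXmX ⇒ amamamamXmX ⇒ amamamamamXmX ⇒ amamamamamdmmX ⇒ amamamamamdmmdm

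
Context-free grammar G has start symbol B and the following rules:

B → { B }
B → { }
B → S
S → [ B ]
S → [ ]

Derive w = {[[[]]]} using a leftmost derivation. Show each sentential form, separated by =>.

B => {B} => {S} => {[B]} => {[S]} => {[[B]]} => {[[S]]} => {[[[]]]}

B => {B}   [B → { B }]
{B} => {S}   [B → S]
{S} => {[B]}   [S → [ B ]]
{[B]} => {[S]}   [B → S]
{[S]} => {[[B]]}   [S → [ B ]]
{[[B]]} => {[[S]]}   [B → S]
{[[S]]} => {[[[]]]}   [S → [ ]]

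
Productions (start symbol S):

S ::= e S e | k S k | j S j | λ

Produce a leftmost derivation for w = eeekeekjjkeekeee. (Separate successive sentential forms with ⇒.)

S⇒eSe⇒eeSee⇒eeeSeee⇒eeekSkeee⇒eeekeSekeee⇒eeekeeSeekeee⇒eeekeekSkeekeee⇒eeekeekjSjkeekeee⇒eeekeekjjkeekeee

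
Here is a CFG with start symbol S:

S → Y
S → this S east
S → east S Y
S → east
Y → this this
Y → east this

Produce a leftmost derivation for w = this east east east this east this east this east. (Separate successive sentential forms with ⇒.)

S ⇒ this S east   [S → this S east]
this S east ⇒ this east S Y east   [S → east S Y]
this east S Y east ⇒ this east east S Y Y east   [S → east S Y]
this east east S Y Y east ⇒ this east east Y Y Y east   [S → Y]
this east east Y Y Y east ⇒ this east east east this Y Y east   [Y → east this]
this east east east this Y Y east ⇒ this east east east this east this Y east   [Y → east this]
this east east east this east this Y east ⇒ this east east east this east this east this east   [Y → east this]

S ⇒ this S east ⇒ this east S Y east ⇒ this east east S Y Y east ⇒ this east east Y Y Y east ⇒ this east east east this Y Y east ⇒ this east east east this east this Y east ⇒ this east east east this east this east this east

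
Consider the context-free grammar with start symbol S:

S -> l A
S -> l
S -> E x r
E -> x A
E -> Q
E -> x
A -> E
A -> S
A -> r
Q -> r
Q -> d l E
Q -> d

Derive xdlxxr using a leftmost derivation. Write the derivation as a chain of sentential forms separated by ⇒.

S⇒Exr⇒xAxr⇒xExr⇒xQxr⇒xdlExr⇒xdlxxr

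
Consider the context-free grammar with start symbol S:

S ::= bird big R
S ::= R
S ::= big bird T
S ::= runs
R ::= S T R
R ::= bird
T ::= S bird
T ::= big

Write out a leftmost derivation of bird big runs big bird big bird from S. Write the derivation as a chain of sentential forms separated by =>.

S => bird big R   [S ::= bird big R]
bird big R => bird big S T R   [R ::= S T R]
bird big S T R => bird big R T R   [S ::= R]
bird big R T R => bird big S T R T R   [R ::= S T R]
bird big S T R T R => bird big runs T R T R   [S ::= runs]
bird big runs T R T R => bird big runs big R T R   [T ::= big]
bird big runs big R T R => bird big runs big bird T R   [R ::= bird]
bird big runs big bird T R => bird big runs big bird big R   [T ::= big]
bird big runs big bird big R => bird big runs big bird big bird   [R ::= bird]

S => bird big R => bird big S T R => bird big R T R => bird big S T R T R => bird big runs T R T R => bird big runs big R T R => bird big runs big bird T R => bird big runs big bird big R => bird big runs big bird big bird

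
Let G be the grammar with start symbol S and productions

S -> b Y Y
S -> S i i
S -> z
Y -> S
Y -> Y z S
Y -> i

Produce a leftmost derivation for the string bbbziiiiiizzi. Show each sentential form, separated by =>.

S => bYY   [S -> b Y Y]
bYY => bYzSY   [Y -> Y z S]
bYzSY => bSzSY   [Y -> S]
bSzSY => bbYYzSY   [S -> b Y Y]
bbYYzSY => bbSYzSY   [Y -> S]
bbSYzSY => bbSiiYzSY   [S -> S i i]
bbSiiYzSY => bbbYYiiYzSY   [S -> b Y Y]
bbbYYiiYzSY => bbbSYiiYzSY   [Y -> S]
bbbSYiiYzSY => bbbSiiYiiYzSY   [S -> S i i]
bbbSiiYiiYzSY => bbbziiYiiYzSY   [S -> z]
bbbziiYiiYzSY => bbbziiiiiYzSY   [Y -> i]
bbbziiiiiYzSY => bbbziiiiiizSY   [Y -> i]
bbbziiiiiizSY => bbbziiiiiizzY   [S -> z]
bbbziiiiiizzY => bbbziiiiiizzi   [Y -> i]

S => bYY => bYzSY => bSzSY => bbYYzSY => bbSYzSY => bbSiiYzSY => bbbYYiiYzSY => bbbSYiiYzSY => bbbSiiYiiYzSY => bbbziiYiiYzSY => bbbziiiiiYzSY => bbbziiiiiizSY => bbbziiiiiizzY => bbbziiiiiizzi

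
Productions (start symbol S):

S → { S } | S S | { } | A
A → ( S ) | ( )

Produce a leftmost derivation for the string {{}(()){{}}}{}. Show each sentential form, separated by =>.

S => SS => {S}S => {SS}S => {SSS}S => {{}SS}S => {{}AS}S => {{}(S)S}S => {{}(A)S}S => {{}(())S}S => {{}(()){S}}S => {{}(()){{}}}S => {{}(()){{}}}{}

S => SS   [S → S S]
SS => {S}S   [S → { S }]
{S}S => {SS}S   [S → S S]
{SS}S => {SSS}S   [S → S S]
{SSS}S => {{}SS}S   [S → { }]
{{}SS}S => {{}AS}S   [S → A]
{{}AS}S => {{}(S)S}S   [A → ( S )]
{{}(S)S}S => {{}(A)S}S   [S → A]
{{}(A)S}S => {{}(())S}S   [A → ( )]
{{}(())S}S => {{}(()){S}}S   [S → { S }]
{{}(()){S}}S => {{}(()){{}}}S   [S → { }]
{{}(()){{}}}S => {{}(()){{}}}{}   [S → { }]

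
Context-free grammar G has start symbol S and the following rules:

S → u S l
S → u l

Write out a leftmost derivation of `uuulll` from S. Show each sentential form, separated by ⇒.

S⇒uSl⇒uuSll⇒uuulll

S ⇒ uSl   [S → u S l]
uSl ⇒ uuSll   [S → u S l]
uuSll ⇒ uuulll   [S → u l]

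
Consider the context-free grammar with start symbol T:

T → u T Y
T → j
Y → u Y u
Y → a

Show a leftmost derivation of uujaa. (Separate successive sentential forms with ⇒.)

T ⇒ uTY   [T → u T Y]
uTY ⇒ uuTYY   [T → u T Y]
uuTYY ⇒ uujYY   [T → j]
uujYY ⇒ uujaY   [Y → a]
uujaY ⇒ uujaa   [Y → a]

T⇒uTY⇒uuTYY⇒uujYY⇒uujaY⇒uujaa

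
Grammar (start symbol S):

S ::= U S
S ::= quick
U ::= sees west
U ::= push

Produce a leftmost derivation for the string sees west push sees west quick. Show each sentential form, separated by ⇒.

S ⇒ U S ⇒ sees west S ⇒ sees west U S ⇒ sees west push S ⇒ sees west push U S ⇒ sees west push sees west S ⇒ sees west push sees west quick

S ⇒ U S   [S ::= U S]
U S ⇒ sees west S   [U ::= sees west]
sees west S ⇒ sees west U S   [S ::= U S]
sees west U S ⇒ sees west push S   [U ::= push]
sees west push S ⇒ sees west push U S   [S ::= U S]
sees west push U S ⇒ sees west push sees west S   [U ::= sees west]
sees west push sees west S ⇒ sees west push sees west quick   [S ::= quick]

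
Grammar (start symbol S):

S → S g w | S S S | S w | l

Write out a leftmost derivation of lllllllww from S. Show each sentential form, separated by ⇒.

S ⇒ Sw ⇒ Sww ⇒ SSSww ⇒ SSSSSww ⇒ SSSSSSSww ⇒ lSSSSSSww ⇒ llSSSSSww ⇒ lllSSSSww ⇒ llllSSSww ⇒ lllllSSww ⇒ llllllSww ⇒ lllllllww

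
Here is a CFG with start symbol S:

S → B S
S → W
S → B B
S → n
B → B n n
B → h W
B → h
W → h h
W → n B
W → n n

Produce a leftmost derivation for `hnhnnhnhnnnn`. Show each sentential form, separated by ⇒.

S ⇒ BB ⇒ hWB ⇒ hnBB ⇒ hnBnnB ⇒ hnhnnB ⇒ hnhnnhW ⇒ hnhnnhnB ⇒ hnhnnhnBnn ⇒ hnhnnhnBnnnn ⇒ hnhnnhnhnnnn

S ⇒ BB   [S → B B]
BB ⇒ hWB   [B → h W]
hWB ⇒ hnBB   [W → n B]
hnBB ⇒ hnBnnB   [B → B n n]
hnBnnB ⇒ hnhnnB   [B → h]
hnhnnB ⇒ hnhnnhW   [B → h W]
hnhnnhW ⇒ hnhnnhnB   [W → n B]
hnhnnhnB ⇒ hnhnnhnBnn   [B → B n n]
hnhnnhnBnn ⇒ hnhnnhnBnnnn   [B → B n n]
hnhnnhnBnnnn ⇒ hnhnnhnhnnnn   [B → h]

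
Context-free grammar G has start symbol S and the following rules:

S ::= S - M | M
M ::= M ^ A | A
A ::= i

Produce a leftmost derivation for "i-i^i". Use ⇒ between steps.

S ⇒ S-M ⇒ M-M ⇒ A-M ⇒ i-M ⇒ i-M^A ⇒ i-A^A ⇒ i-i^A ⇒ i-i^i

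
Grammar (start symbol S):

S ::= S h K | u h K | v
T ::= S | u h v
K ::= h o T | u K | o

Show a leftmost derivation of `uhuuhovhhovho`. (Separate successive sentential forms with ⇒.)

S ⇒ uhK   [S ::= u h K]
uhK ⇒ uhuK   [K ::= u K]
uhuK ⇒ uhuuK   [K ::= u K]
uhuuK ⇒ uhuuhoT   [K ::= h o T]
uhuuhoT ⇒ uhuuhoS   [T ::= S]
uhuuhoS ⇒ uhuuhoShK   [S ::= S h K]
uhuuhoShK ⇒ uhuuhoShKhK   [S ::= S h K]
uhuuhoShKhK ⇒ uhuuhovhKhK   [S ::= v]
uhuuhovhKhK ⇒ uhuuhovhhoThK   [K ::= h o T]
uhuuhovhhoThK ⇒ uhuuhovhhoShK   [T ::= S]
uhuuhovhhoShK ⇒ uhuuhovhhovhK   [S ::= v]
uhuuhovhhovhK ⇒ uhuuhovhhovho   [K ::= o]

S ⇒ uhK ⇒ uhuK ⇒ uhuuK ⇒ uhuuhoT ⇒ uhuuhoS ⇒ uhuuhoShK ⇒ uhuuhoShKhK ⇒ uhuuhovhKhK ⇒ uhuuhovhhoThK ⇒ uhuuhovhhoShK ⇒ uhuuhovhhovhK ⇒ uhuuhovhhovho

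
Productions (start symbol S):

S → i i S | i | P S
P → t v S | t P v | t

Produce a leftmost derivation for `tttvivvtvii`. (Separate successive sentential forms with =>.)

S => PS => tPvS => ttPvvS => tttvSvvS => tttvivvS => tttvivvPS => tttvivvtvSS => tttvivvtviS => tttvivvtvii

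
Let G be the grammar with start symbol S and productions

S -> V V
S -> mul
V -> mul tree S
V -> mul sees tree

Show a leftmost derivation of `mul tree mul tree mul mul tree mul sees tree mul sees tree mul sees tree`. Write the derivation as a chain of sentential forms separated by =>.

S => V V   [S -> V V]
V V => mul tree S V   [V -> mul tree S]
mul tree S V => mul tree V V V   [S -> V V]
mul tree V V V => mul tree mul tree S V V   [V -> mul tree S]
mul tree mul tree S V V => mul tree mul tree mul V V   [S -> mul]
mul tree mul tree mul V V => mul tree mul tree mul mul tree S V   [V -> mul tree S]
mul tree mul tree mul mul tree S V => mul tree mul tree mul mul tree V V V   [S -> V V]
mul tree mul tree mul mul tree V V V => mul tree mul tree mul mul tree mul sees tree V V   [V -> mul sees tree]
mul tree mul tree mul mul tree mul sees tree V V => mul tree mul tree mul mul tree mul sees tree mul sees tree V   [V -> mul sees tree]
mul tree mul tree mul mul tree mul sees tree mul sees tree V => mul tree mul tree mul mul tree mul sees tree mul sees tree mul sees tree   [V -> mul sees tree]

S => V V => mul tree S V => mul tree V V V => mul tree mul tree S V V => mul tree mul tree mul V V => mul tree mul tree mul mul tree S V => mul tree mul tree mul mul tree V V V => mul tree mul tree mul mul tree mul sees tree V V => mul tree mul tree mul mul tree mul sees tree mul sees tree V => mul tree mul tree mul mul tree mul sees tree mul sees tree mul sees tree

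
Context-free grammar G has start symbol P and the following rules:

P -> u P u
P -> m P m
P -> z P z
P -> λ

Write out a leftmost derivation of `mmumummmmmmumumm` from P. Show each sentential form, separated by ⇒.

P⇒mPm⇒mmPmm⇒mmuPumm⇒mmumPmumm⇒mmumuPumumm⇒mmumumPmumumm⇒mmumummPmmumumm⇒mmumummmPmmmumumm⇒mmumummmmmmumumm

P ⇒ mPm   [P -> m P m]
mPm ⇒ mmPmm   [P -> m P m]
mmPmm ⇒ mmuPumm   [P -> u P u]
mmuPumm ⇒ mmumPmumm   [P -> m P m]
mmumPmumm ⇒ mmumuPumumm   [P -> u P u]
mmumuPumumm ⇒ mmumumPmumumm   [P -> m P m]
mmumumPmumumm ⇒ mmumummPmmumumm   [P -> m P m]
mmumummPmmumumm ⇒ mmumummmPmmmumumm   [P -> m P m]
mmumummmPmmmumumm ⇒ mmumummmmmmumumm   [P -> λ]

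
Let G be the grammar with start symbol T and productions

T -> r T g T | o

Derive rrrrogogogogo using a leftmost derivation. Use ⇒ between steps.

T ⇒ rTgT   [T -> r T g T]
rTgT ⇒ rrTgTgT   [T -> r T g T]
rrTgTgT ⇒ rrrTgTgTgT   [T -> r T g T]
rrrTgTgTgT ⇒ rrrrTgTgTgTgT   [T -> r T g T]
rrrrTgTgTgTgT ⇒ rrrrogTgTgTgT   [T -> o]
rrrrogTgTgTgT ⇒ rrrrogogTgTgT   [T -> o]
rrrrogogTgTgT ⇒ rrrrogogogTgT   [T -> o]
rrrrogogogTgT ⇒ rrrrogogogogT   [T -> o]
rrrrogogogogT ⇒ rrrrogogogogo   [T -> o]

T ⇒ rTgT ⇒ rrTgTgT ⇒ rrrTgTgTgT ⇒ rrrrTgTgTgTgT ⇒ rrrrogTgTgTgT ⇒ rrrrogogTgTgT ⇒ rrrrogogogTgT ⇒ rrrrogogogogT ⇒ rrrrogogogogo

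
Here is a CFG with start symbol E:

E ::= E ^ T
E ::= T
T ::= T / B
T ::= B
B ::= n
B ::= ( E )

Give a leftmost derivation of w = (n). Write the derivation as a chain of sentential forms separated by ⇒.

E ⇒ T ⇒ B ⇒ (E) ⇒ (T) ⇒ (B) ⇒ (n)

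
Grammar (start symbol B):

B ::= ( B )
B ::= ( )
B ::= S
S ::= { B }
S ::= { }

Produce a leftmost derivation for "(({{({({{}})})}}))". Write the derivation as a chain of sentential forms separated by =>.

B => (B) => ((B)) => ((S)) => (({B})) => (({S})) => (({{B}})) => (({{(B)}})) => (({{(S)}})) => (({{({B})}})) => (({{({(B)})}})) => (({{({(S)})}})) => (({{({({B})})}})) => (({{({({S})})}})) => (({{({({{}})})}}))

B => (B)   [B ::= ( B )]
(B) => ((B))   [B ::= ( B )]
((B)) => ((S))   [B ::= S]
((S)) => (({B}))   [S ::= { B }]
(({B})) => (({S}))   [B ::= S]
(({S})) => (({{B}}))   [S ::= { B }]
(({{B}})) => (({{(B)}}))   [B ::= ( B )]
(({{(B)}})) => (({{(S)}}))   [B ::= S]
(({{(S)}})) => (({{({B})}}))   [S ::= { B }]
(({{({B})}})) => (({{({(B)})}}))   [B ::= ( B )]
(({{({(B)})}})) => (({{({(S)})}}))   [B ::= S]
(({{({(S)})}})) => (({{({({B})})}}))   [S ::= { B }]
(({{({({B})})}})) => (({{({({S})})}}))   [B ::= S]
(({{({({S})})}})) => (({{({({{}})})}}))   [S ::= { }]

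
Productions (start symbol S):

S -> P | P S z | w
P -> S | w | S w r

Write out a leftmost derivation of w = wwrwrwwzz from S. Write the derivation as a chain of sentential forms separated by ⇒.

S⇒PSz⇒SwrSz⇒PwrSz⇒SwrwrSz⇒PwrwrSz⇒wwrwrSz⇒wwrwrPSzz⇒wwrwrwSzz⇒wwrwrwwzz

S ⇒ PSz   [S -> P S z]
PSz ⇒ SwrSz   [P -> S w r]
SwrSz ⇒ PwrSz   [S -> P]
PwrSz ⇒ SwrwrSz   [P -> S w r]
SwrwrSz ⇒ PwrwrSz   [S -> P]
PwrwrSz ⇒ wwrwrSz   [P -> w]
wwrwrSz ⇒ wwrwrPSzz   [S -> P S z]
wwrwrPSzz ⇒ wwrwrwSzz   [P -> w]
wwrwrwSzz ⇒ wwrwrwwzz   [S -> w]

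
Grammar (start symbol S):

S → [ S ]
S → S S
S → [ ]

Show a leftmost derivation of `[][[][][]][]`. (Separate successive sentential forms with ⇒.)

S ⇒ SS ⇒ []S ⇒ []SS ⇒ [][S]S ⇒ [][SS]S ⇒ [][SSS]S ⇒ [][[]SS]S ⇒ [][[][]S]S ⇒ [][[][][]]S ⇒ [][[][][]][]

S ⇒ SS   [S → S S]
SS ⇒ []S   [S → [ ]]
[]S ⇒ []SS   [S → S S]
[]SS ⇒ [][S]S   [S → [ S ]]
[][S]S ⇒ [][SS]S   [S → S S]
[][SS]S ⇒ [][SSS]S   [S → S S]
[][SSS]S ⇒ [][[]SS]S   [S → [ ]]
[][[]SS]S ⇒ [][[][]S]S   [S → [ ]]
[][[][]S]S ⇒ [][[][][]]S   [S → [ ]]
[][[][][]]S ⇒ [][[][][]][]   [S → [ ]]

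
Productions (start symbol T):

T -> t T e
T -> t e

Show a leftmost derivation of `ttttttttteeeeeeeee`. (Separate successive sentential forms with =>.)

T=>tTe=>ttTee=>tttTeee=>ttttTeeee=>tttttTeeeee=>ttttttTeeeeee=>tttttttTeeeeeee=>ttttttttTeeeeeeee=>ttttttttteeeeeeeee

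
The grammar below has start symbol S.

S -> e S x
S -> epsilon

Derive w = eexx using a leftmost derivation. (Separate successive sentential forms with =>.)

S => eSx   [S -> e S x]
eSx => eeSxx   [S -> e S x]
eeSxx => eexx   [S -> epsilon]

S => eSx => eeSxx => eexx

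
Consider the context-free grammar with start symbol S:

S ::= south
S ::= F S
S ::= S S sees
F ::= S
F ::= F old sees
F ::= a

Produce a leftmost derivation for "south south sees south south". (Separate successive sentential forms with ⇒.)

S ⇒ F S ⇒ S S ⇒ S S sees S ⇒ south S sees S ⇒ south south sees S ⇒ south south sees F S ⇒ south south sees S S ⇒ south south sees south S ⇒ south south sees south south

S ⇒ F S   [S ::= F S]
F S ⇒ S S   [F ::= S]
S S ⇒ S S sees S   [S ::= S S sees]
S S sees S ⇒ south S sees S   [S ::= south]
south S sees S ⇒ south south sees S   [S ::= south]
south south sees S ⇒ south south sees F S   [S ::= F S]
south south sees F S ⇒ south south sees S S   [F ::= S]
south south sees S S ⇒ south south sees south S   [S ::= south]
south south sees south S ⇒ south south sees south south   [S ::= south]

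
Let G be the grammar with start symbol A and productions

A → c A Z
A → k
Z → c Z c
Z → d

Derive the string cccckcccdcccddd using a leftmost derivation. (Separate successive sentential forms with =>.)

A=>cAZ=>ccAZZ=>cccAZZZ=>ccccAZZZZ=>cccckZZZZ=>cccckcZcZZZ=>cccckccZccZZZ=>cccckcccZcccZZZ=>cccckcccdcccZZZ=>cccckcccdcccdZZ=>cccckcccdcccddZ=>cccckcccdcccddd

A => cAZ   [A → c A Z]
cAZ => ccAZZ   [A → c A Z]
ccAZZ => cccAZZZ   [A → c A Z]
cccAZZZ => ccccAZZZZ   [A → c A Z]
ccccAZZZZ => cccckZZZZ   [A → k]
cccckZZZZ => cccckcZcZZZ   [Z → c Z c]
cccckcZcZZZ => cccckccZccZZZ   [Z → c Z c]
cccckccZccZZZ => cccckcccZcccZZZ   [Z → c Z c]
cccckcccZcccZZZ => cccckcccdcccZZZ   [Z → d]
cccckcccdcccZZZ => cccckcccdcccdZZ   [Z → d]
cccckcccdcccdZZ => cccckcccdcccddZ   [Z → d]
cccckcccdcccddZ => cccckcccdcccddd   [Z → d]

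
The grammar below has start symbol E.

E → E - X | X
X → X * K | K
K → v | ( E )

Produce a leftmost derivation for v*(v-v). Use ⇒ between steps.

E ⇒ X   [E → X]
X ⇒ X*K   [X → X * K]
X*K ⇒ K*K   [X → K]
K*K ⇒ v*K   [K → v]
v*K ⇒ v*(E)   [K → ( E )]
v*(E) ⇒ v*(E-X)   [E → E - X]
v*(E-X) ⇒ v*(X-X)   [E → X]
v*(X-X) ⇒ v*(K-X)   [X → K]
v*(K-X) ⇒ v*(v-X)   [K → v]
v*(v-X) ⇒ v*(v-K)   [X → K]
v*(v-K) ⇒ v*(v-v)   [K → v]

E ⇒ X ⇒ X*K ⇒ K*K ⇒ v*K ⇒ v*(E) ⇒ v*(E-X) ⇒ v*(X-X) ⇒ v*(K-X) ⇒ v*(v-X) ⇒ v*(v-K) ⇒ v*(v-v)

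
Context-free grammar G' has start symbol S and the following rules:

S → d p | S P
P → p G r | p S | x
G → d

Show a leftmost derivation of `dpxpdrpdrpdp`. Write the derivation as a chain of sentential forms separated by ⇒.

S⇒SP⇒SPP⇒SPPP⇒SPPPP⇒dpPPPP⇒dpxPPP⇒dpxpGrPP⇒dpxpdrPP⇒dpxpdrpGrP⇒dpxpdrpdrP⇒dpxpdrpdrpS⇒dpxpdrpdrpdp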